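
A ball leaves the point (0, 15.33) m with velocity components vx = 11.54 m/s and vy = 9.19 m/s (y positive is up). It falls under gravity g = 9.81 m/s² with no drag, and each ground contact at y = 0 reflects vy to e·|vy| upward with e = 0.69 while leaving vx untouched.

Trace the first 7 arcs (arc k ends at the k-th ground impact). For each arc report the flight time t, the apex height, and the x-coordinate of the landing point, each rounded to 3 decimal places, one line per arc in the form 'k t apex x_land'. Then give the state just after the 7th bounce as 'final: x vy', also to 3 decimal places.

Arc 1: start y=15.330, vy=9.190 → t=2.938, apex=19.635, x_land=33.899, impact vy=-19.627
  bounce: vy ← 0.69·19.627 = 13.543
Arc 2: start y=0.000, vy=13.543 → t=2.761, apex=9.348, x_land=65.761, impact vy=-13.543
  bounce: vy ← 0.69·13.543 = 9.345
Arc 3: start y=0.000, vy=9.345 → t=1.905, apex=4.451, x_land=87.746, impact vy=-9.345
  bounce: vy ← 0.69·9.345 = 6.448
Arc 4: start y=0.000, vy=6.448 → t=1.315, apex=2.119, x_land=102.916, impact vy=-6.448
  bounce: vy ← 0.69·6.448 = 4.449
Arc 5: start y=0.000, vy=4.449 → t=0.907, apex=1.009, x_land=113.383, impact vy=-4.449
  bounce: vy ← 0.69·4.449 = 3.070
Arc 6: start y=0.000, vy=3.070 → t=0.626, apex=0.480, x_land=120.605, impact vy=-3.070
  bounce: vy ← 0.69·3.070 = 2.118
Arc 7: start y=0.000, vy=2.118 → t=0.432, apex=0.229, x_land=125.589, impact vy=-2.118
  bounce: vy ← 0.69·2.118 = 1.462

1 2.938 19.635 33.899
2 2.761 9.348 65.761
3 1.905 4.451 87.746
4 1.315 2.119 102.916
5 0.907 1.009 113.383
6 0.626 0.480 120.605
7 0.432 0.229 125.589
final: 125.589 1.462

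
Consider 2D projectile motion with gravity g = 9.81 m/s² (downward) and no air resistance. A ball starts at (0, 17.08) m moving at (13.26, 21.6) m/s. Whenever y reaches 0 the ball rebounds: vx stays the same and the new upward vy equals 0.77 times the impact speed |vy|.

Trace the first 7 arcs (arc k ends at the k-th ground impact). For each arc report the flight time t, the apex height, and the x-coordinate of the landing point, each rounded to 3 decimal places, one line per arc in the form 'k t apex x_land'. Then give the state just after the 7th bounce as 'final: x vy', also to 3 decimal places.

Arc 1: start y=17.080, vy=21.600 → t=5.088, apex=40.860, x_land=67.468, impact vy=-28.314
  bounce: vy ← 0.77·28.314 = 21.802
Arc 2: start y=0.000, vy=21.802 → t=4.445, apex=24.226, x_land=126.405, impact vy=-21.802
  bounce: vy ← 0.77·21.802 = 16.787
Arc 3: start y=0.000, vy=16.787 → t=3.422, apex=14.363, x_land=171.787, impact vy=-16.787
  bounce: vy ← 0.77·16.787 = 12.926
Arc 4: start y=0.000, vy=12.926 → t=2.635, apex=8.516, x_land=206.731, impact vy=-12.926
  bounce: vy ← 0.77·12.926 = 9.953
Arc 5: start y=0.000, vy=9.953 → t=2.029, apex=5.049, x_land=233.638, impact vy=-9.953
  bounce: vy ← 0.77·9.953 = 7.664
Arc 6: start y=0.000, vy=7.664 → t=1.562, apex=2.994, x_land=254.357, impact vy=-7.664
  bounce: vy ← 0.77·7.664 = 5.901
Arc 7: start y=0.000, vy=5.901 → t=1.203, apex=1.775, x_land=270.310, impact vy=-5.901
  bounce: vy ← 0.77·5.901 = 4.544

1 5.088 40.860 67.468
2 4.445 24.226 126.405
3 3.422 14.363 171.787
4 2.635 8.516 206.731
5 2.029 5.049 233.638
6 1.562 2.994 254.357
7 1.203 1.775 270.310
final: 270.310 4.544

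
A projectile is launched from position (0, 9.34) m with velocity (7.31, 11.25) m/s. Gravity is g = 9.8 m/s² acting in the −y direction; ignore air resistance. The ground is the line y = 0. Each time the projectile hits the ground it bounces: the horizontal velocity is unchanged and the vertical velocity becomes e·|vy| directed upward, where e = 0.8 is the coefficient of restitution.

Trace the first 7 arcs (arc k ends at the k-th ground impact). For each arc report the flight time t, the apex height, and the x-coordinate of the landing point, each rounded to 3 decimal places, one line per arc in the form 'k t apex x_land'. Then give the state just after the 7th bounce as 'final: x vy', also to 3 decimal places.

1 2.943 15.797 21.517
2 2.873 10.110 42.517
3 2.298 6.471 59.318
4 1.839 4.141 72.758
5 1.471 2.650 83.510
6 1.177 1.696 92.112
7 0.941 1.086 98.994
final: 98.994 3.690

Arc 1: start y=9.340, vy=11.250 → t=2.943, apex=15.797, x_land=21.517, impact vy=-17.596
  bounce: vy ← 0.8·17.596 = 14.077
Arc 2: start y=0.000, vy=14.077 → t=2.873, apex=10.110, x_land=42.517, impact vy=-14.077
  bounce: vy ← 0.8·14.077 = 11.262
Arc 3: start y=0.000, vy=11.262 → t=2.298, apex=6.471, x_land=59.318, impact vy=-11.262
  bounce: vy ← 0.8·11.262 = 9.009
Arc 4: start y=0.000, vy=9.009 → t=1.839, apex=4.141, x_land=72.758, impact vy=-9.009
  bounce: vy ← 0.8·9.009 = 7.207
Arc 5: start y=0.000, vy=7.207 → t=1.471, apex=2.650, x_land=83.510, impact vy=-7.207
  bounce: vy ← 0.8·7.207 = 5.766
Arc 6: start y=0.000, vy=5.766 → t=1.177, apex=1.696, x_land=92.112, impact vy=-5.766
  bounce: vy ← 0.8·5.766 = 4.613
Arc 7: start y=0.000, vy=4.613 → t=0.941, apex=1.086, x_land=98.994, impact vy=-4.613
  bounce: vy ← 0.8·4.613 = 3.690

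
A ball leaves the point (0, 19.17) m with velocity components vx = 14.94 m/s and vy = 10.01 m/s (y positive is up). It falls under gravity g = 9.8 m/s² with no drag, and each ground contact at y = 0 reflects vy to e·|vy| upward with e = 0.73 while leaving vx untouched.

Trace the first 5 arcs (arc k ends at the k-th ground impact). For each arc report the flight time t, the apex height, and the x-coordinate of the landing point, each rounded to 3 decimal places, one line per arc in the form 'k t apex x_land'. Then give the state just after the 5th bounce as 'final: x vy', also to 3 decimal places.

1 3.248 24.282 48.518
2 3.250 12.940 97.075
3 2.373 6.896 132.521
4 1.732 3.675 158.397
5 1.264 1.958 177.287
final: 177.287 4.523

Arc 1: start y=19.170, vy=10.010 → t=3.248, apex=24.282, x_land=48.518, impact vy=-21.816
  bounce: vy ← 0.73·21.816 = 15.926
Arc 2: start y=0.000, vy=15.926 → t=3.250, apex=12.940, x_land=97.075, impact vy=-15.926
  bounce: vy ← 0.73·15.926 = 11.626
Arc 3: start y=0.000, vy=11.626 → t=2.373, apex=6.896, x_land=132.521, impact vy=-11.626
  bounce: vy ← 0.73·11.626 = 8.487
Arc 4: start y=0.000, vy=8.487 → t=1.732, apex=3.675, x_land=158.397, impact vy=-8.487
  bounce: vy ← 0.73·8.487 = 6.195
Arc 5: start y=0.000, vy=6.195 → t=1.264, apex=1.958, x_land=177.287, impact vy=-6.195
  bounce: vy ← 0.73·6.195 = 4.523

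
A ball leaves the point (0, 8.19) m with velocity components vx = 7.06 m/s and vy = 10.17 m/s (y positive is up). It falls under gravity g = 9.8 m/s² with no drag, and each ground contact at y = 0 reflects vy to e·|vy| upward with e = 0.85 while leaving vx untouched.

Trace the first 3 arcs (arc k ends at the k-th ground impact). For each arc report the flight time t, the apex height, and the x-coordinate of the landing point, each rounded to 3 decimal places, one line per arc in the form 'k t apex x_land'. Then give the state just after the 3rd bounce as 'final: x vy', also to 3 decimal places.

Arc 1: start y=8.190, vy=10.170 → t=2.696, apex=13.467, x_land=19.031, impact vy=-16.247
  bounce: vy ← 0.85·16.247 = 13.810
Arc 2: start y=0.000, vy=13.810 → t=2.818, apex=9.730, x_land=38.928, impact vy=-13.810
  bounce: vy ← 0.85·13.810 = 11.738
Arc 3: start y=0.000, vy=11.738 → t=2.396, apex=7.030, x_land=55.840, impact vy=-11.738
  bounce: vy ← 0.85·11.738 = 9.977

1 2.696 13.467 19.031
2 2.818 9.730 38.928
3 2.396 7.030 55.840
final: 55.840 9.977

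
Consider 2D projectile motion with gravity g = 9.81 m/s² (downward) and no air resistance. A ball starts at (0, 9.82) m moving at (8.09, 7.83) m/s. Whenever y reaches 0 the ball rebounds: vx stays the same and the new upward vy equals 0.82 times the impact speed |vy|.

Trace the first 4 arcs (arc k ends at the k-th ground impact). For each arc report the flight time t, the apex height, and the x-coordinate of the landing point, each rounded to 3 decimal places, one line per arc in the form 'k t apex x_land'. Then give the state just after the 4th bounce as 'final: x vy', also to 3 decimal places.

1 2.423 12.945 19.600
2 2.664 8.704 41.153
3 2.185 5.853 58.827
4 1.791 3.935 73.320
final: 73.320 7.205

Arc 1: start y=9.820, vy=7.830 → t=2.423, apex=12.945, x_land=19.600, impact vy=-15.937
  bounce: vy ← 0.82·15.937 = 13.068
Arc 2: start y=0.000, vy=13.068 → t=2.664, apex=8.704, x_land=41.153, impact vy=-13.068
  bounce: vy ← 0.82·13.068 = 10.716
Arc 3: start y=0.000, vy=10.716 → t=2.185, apex=5.853, x_land=58.827, impact vy=-10.716
  bounce: vy ← 0.82·10.716 = 8.787
Arc 4: start y=0.000, vy=8.787 → t=1.791, apex=3.935, x_land=73.320, impact vy=-8.787
  bounce: vy ← 0.82·8.787 = 7.205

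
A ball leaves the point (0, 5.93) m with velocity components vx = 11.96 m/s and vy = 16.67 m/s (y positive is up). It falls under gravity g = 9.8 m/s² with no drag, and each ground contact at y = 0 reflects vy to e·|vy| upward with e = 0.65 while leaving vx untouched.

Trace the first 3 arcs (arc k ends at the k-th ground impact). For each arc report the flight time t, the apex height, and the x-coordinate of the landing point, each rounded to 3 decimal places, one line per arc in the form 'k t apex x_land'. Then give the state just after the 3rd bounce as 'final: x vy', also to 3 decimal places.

1 3.727 20.108 44.572
2 2.633 8.496 76.069
3 1.712 3.589 96.541
final: 96.541 5.452

Arc 1: start y=5.930, vy=16.670 → t=3.727, apex=20.108, x_land=44.572, impact vy=-19.852
  bounce: vy ← 0.65·19.852 = 12.904
Arc 2: start y=0.000, vy=12.904 → t=2.633, apex=8.496, x_land=76.069, impact vy=-12.904
  bounce: vy ← 0.65·12.904 = 8.388
Arc 3: start y=0.000, vy=8.388 → t=1.712, apex=3.589, x_land=96.541, impact vy=-8.388
  bounce: vy ← 0.65·8.388 = 5.452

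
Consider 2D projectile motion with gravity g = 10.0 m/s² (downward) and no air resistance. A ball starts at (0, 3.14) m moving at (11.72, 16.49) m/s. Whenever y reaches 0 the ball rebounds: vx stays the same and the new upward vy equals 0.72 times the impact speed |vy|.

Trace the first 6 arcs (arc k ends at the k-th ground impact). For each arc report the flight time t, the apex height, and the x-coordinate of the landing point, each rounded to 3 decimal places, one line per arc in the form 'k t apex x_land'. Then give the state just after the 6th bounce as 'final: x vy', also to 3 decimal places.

1 3.479 16.736 40.768
2 2.635 8.676 71.645
3 1.897 4.498 93.876
4 1.366 2.332 109.883
5 0.983 1.209 121.408
6 0.708 0.627 129.705
final: 129.705 2.549

Arc 1: start y=3.140, vy=16.490 → t=3.479, apex=16.736, x_land=40.768, impact vy=-18.295
  bounce: vy ← 0.72·18.295 = 13.173
Arc 2: start y=0.000, vy=13.173 → t=2.635, apex=8.676, x_land=71.645, impact vy=-13.173
  bounce: vy ← 0.72·13.173 = 9.484
Arc 3: start y=0.000, vy=9.484 → t=1.897, apex=4.498, x_land=93.876, impact vy=-9.484
  bounce: vy ← 0.72·9.484 = 6.829
Arc 4: start y=0.000, vy=6.829 → t=1.366, apex=2.332, x_land=109.883, impact vy=-6.829
  bounce: vy ← 0.72·6.829 = 4.917
Arc 5: start y=0.000, vy=4.917 → t=0.983, apex=1.209, x_land=121.408, impact vy=-4.917
  bounce: vy ← 0.72·4.917 = 3.540
Arc 6: start y=0.000, vy=3.540 → t=0.708, apex=0.627, x_land=129.705, impact vy=-3.540
  bounce: vy ← 0.72·3.540 = 2.549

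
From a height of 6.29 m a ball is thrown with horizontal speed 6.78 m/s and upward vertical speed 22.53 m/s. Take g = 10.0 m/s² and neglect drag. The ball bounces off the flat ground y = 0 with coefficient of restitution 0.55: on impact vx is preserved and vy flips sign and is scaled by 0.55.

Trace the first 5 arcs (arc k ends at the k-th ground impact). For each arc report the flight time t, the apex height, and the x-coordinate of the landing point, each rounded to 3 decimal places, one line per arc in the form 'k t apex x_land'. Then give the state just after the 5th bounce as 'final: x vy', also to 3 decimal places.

1 4.770 31.670 32.339
2 2.768 9.580 51.109
3 1.523 2.898 61.432
4 0.837 0.877 67.110
5 0.461 0.265 70.233
final: 70.233 1.267

Arc 1: start y=6.290, vy=22.530 → t=4.770, apex=31.670, x_land=32.339, impact vy=-25.167
  bounce: vy ← 0.55·25.167 = 13.842
Arc 2: start y=0.000, vy=13.842 → t=2.768, apex=9.580, x_land=51.109, impact vy=-13.842
  bounce: vy ← 0.55·13.842 = 7.613
Arc 3: start y=0.000, vy=7.613 → t=1.523, apex=2.898, x_land=61.432, impact vy=-7.613
  bounce: vy ← 0.55·7.613 = 4.187
Arc 4: start y=0.000, vy=4.187 → t=0.837, apex=0.877, x_land=67.110, impact vy=-4.187
  bounce: vy ← 0.55·4.187 = 2.303
Arc 5: start y=0.000, vy=2.303 → t=0.461, apex=0.265, x_land=70.233, impact vy=-2.303
  bounce: vy ← 0.55·2.303 = 1.267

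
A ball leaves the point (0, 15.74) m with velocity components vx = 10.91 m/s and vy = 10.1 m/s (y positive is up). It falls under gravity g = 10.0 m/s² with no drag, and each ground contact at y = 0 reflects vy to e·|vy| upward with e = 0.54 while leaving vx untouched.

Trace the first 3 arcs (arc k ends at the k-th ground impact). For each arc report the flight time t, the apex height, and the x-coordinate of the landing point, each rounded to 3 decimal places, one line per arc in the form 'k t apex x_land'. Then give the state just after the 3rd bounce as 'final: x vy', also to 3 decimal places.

Arc 1: start y=15.740, vy=10.100 → t=3.052, apex=20.840, x_land=33.293, impact vy=-20.416
  bounce: vy ← 0.54·20.416 = 11.025
Arc 2: start y=0.000, vy=11.025 → t=2.205, apex=6.077, x_land=57.349, impact vy=-11.025
  bounce: vy ← 0.54·11.025 = 5.953
Arc 3: start y=0.000, vy=5.953 → t=1.191, apex=1.772, x_land=70.339, impact vy=-5.953
  bounce: vy ← 0.54·5.953 = 3.215

1 3.052 20.840 33.293
2 2.205 6.077 57.349
3 1.191 1.772 70.339
final: 70.339 3.215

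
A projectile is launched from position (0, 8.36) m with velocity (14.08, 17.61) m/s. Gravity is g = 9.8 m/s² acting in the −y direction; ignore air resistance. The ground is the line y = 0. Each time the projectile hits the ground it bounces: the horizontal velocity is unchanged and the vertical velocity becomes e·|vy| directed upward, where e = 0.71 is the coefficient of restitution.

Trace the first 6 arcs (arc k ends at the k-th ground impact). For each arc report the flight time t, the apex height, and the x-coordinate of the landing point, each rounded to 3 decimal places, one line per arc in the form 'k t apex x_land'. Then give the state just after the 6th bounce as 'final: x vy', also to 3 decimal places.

Arc 1: start y=8.360, vy=17.610 → t=4.018, apex=24.182, x_land=56.580, impact vy=-21.771
  bounce: vy ← 0.71·21.771 = 15.457
Arc 2: start y=0.000, vy=15.457 → t=3.155, apex=12.190, x_land=100.996, impact vy=-15.457
  bounce: vy ← 0.71·15.457 = 10.975
Arc 3: start y=0.000, vy=10.975 → t=2.240, apex=6.145, x_land=132.531, impact vy=-10.975
  bounce: vy ← 0.71·10.975 = 7.792
Arc 4: start y=0.000, vy=7.792 → t=1.590, apex=3.098, x_land=154.921, impact vy=-7.792
  bounce: vy ← 0.71·7.792 = 5.532
Arc 5: start y=0.000, vy=5.532 → t=1.129, apex=1.562, x_land=170.818, impact vy=-5.532
  bounce: vy ← 0.71·5.532 = 3.928
Arc 6: start y=0.000, vy=3.928 → t=0.802, apex=0.787, x_land=182.105, impact vy=-3.928
  bounce: vy ← 0.71·3.928 = 2.789

1 4.018 24.182 56.580
2 3.155 12.190 100.996
3 2.240 6.145 132.531
4 1.590 3.098 154.921
5 1.129 1.562 170.818
6 0.802 0.787 182.105
final: 182.105 2.789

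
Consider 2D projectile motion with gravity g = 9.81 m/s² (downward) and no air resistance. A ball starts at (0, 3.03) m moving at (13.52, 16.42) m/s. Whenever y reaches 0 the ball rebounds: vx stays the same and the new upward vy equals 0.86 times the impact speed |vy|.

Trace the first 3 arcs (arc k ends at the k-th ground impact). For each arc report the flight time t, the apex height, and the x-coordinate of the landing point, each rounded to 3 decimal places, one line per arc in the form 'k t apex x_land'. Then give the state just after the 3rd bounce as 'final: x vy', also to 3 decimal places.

Arc 1: start y=3.030, vy=16.420 → t=3.523, apex=16.772, x_land=47.630, impact vy=-18.140
  bounce: vy ← 0.86·18.140 = 15.601
Arc 2: start y=0.000, vy=15.601 → t=3.181, apex=12.405, x_land=90.631, impact vy=-15.601
  bounce: vy ← 0.86·15.601 = 13.416
Arc 3: start y=0.000, vy=13.416 → t=2.735, apex=9.174, x_land=127.612, impact vy=-13.416
  bounce: vy ← 0.86·13.416 = 11.538

1 3.523 16.772 47.630
2 3.181 12.405 90.631
3 2.735 9.174 127.612
final: 127.612 11.538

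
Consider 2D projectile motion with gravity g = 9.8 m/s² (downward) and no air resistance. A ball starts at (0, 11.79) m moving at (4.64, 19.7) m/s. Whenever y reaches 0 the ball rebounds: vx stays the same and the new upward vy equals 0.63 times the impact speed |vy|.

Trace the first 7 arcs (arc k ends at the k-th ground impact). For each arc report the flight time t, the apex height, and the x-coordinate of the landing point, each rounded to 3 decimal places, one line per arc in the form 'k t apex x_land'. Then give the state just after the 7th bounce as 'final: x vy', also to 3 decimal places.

Arc 1: start y=11.790, vy=19.700 → t=4.549, apex=31.591, x_land=21.109, impact vy=-24.883
  bounce: vy ← 0.63·24.883 = 15.676
Arc 2: start y=0.000, vy=15.676 → t=3.199, apex=12.538, x_land=35.953, impact vy=-15.676
  bounce: vy ← 0.63·15.676 = 9.876
Arc 3: start y=0.000, vy=9.876 → t=2.016, apex=4.976, x_land=45.305, impact vy=-9.876
  bounce: vy ← 0.63·9.876 = 6.222
Arc 4: start y=0.000, vy=6.222 → t=1.270, apex=1.975, x_land=51.197, impact vy=-6.222
  bounce: vy ← 0.63·6.222 = 3.920
Arc 5: start y=0.000, vy=3.920 → t=0.800, apex=0.784, x_land=54.909, impact vy=-3.920
  bounce: vy ← 0.63·3.920 = 2.470
Arc 6: start y=0.000, vy=2.470 → t=0.504, apex=0.311, x_land=57.248, impact vy=-2.470
  bounce: vy ← 0.63·2.470 = 1.556
Arc 7: start y=0.000, vy=1.556 → t=0.318, apex=0.123, x_land=58.721, impact vy=-1.556
  bounce: vy ← 0.63·1.556 = 0.980

1 4.549 31.591 21.109
2 3.199 12.538 35.953
3 2.016 4.976 45.305
4 1.270 1.975 51.197
5 0.800 0.784 54.909
6 0.504 0.311 57.248
7 0.318 0.123 58.721
final: 58.721 0.980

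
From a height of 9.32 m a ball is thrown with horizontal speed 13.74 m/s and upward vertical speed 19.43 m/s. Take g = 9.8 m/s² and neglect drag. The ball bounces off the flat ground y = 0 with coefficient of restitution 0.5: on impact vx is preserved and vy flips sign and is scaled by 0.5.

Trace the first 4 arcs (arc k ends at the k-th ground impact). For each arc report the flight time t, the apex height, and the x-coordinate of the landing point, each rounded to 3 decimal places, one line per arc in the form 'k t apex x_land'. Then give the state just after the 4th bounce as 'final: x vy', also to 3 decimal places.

1 4.398 28.581 60.426
2 2.415 7.145 93.610
3 1.208 1.786 110.202
4 0.604 0.447 118.498
final: 118.498 1.479

Arc 1: start y=9.320, vy=19.430 → t=4.398, apex=28.581, x_land=60.426, impact vy=-23.668
  bounce: vy ← 0.5·23.668 = 11.834
Arc 2: start y=0.000, vy=11.834 → t=2.415, apex=7.145, x_land=93.610, impact vy=-11.834
  bounce: vy ← 0.5·11.834 = 5.917
Arc 3: start y=0.000, vy=5.917 → t=1.208, apex=1.786, x_land=110.202, impact vy=-5.917
  bounce: vy ← 0.5·5.917 = 2.959
Arc 4: start y=0.000, vy=2.959 → t=0.604, apex=0.447, x_land=118.498, impact vy=-2.959
  bounce: vy ← 0.5·2.959 = 1.479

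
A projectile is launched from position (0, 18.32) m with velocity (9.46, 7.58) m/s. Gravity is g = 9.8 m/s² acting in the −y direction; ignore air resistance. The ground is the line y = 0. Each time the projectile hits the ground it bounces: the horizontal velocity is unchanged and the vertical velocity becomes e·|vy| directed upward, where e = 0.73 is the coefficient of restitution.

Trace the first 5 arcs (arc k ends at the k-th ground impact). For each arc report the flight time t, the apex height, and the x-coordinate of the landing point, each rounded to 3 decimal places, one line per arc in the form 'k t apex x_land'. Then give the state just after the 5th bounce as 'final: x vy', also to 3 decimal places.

1 2.856 21.251 27.018
2 3.041 11.325 55.781
3 2.220 6.035 76.779
4 1.620 3.216 92.107
5 1.183 1.714 103.296
final: 103.296 4.231

Arc 1: start y=18.320, vy=7.580 → t=2.856, apex=21.251, x_land=27.018, impact vy=-20.409
  bounce: vy ← 0.73·20.409 = 14.899
Arc 2: start y=0.000, vy=14.899 → t=3.041, apex=11.325, x_land=55.781, impact vy=-14.899
  bounce: vy ← 0.73·14.899 = 10.876
Arc 3: start y=0.000, vy=10.876 → t=2.220, apex=6.035, x_land=76.779, impact vy=-10.876
  bounce: vy ← 0.73·10.876 = 7.939
Arc 4: start y=0.000, vy=7.939 → t=1.620, apex=3.216, x_land=92.107, impact vy=-7.939
  bounce: vy ← 0.73·7.939 = 5.796
Arc 5: start y=0.000, vy=5.796 → t=1.183, apex=1.714, x_land=103.296, impact vy=-5.796
  bounce: vy ← 0.73·5.796 = 4.231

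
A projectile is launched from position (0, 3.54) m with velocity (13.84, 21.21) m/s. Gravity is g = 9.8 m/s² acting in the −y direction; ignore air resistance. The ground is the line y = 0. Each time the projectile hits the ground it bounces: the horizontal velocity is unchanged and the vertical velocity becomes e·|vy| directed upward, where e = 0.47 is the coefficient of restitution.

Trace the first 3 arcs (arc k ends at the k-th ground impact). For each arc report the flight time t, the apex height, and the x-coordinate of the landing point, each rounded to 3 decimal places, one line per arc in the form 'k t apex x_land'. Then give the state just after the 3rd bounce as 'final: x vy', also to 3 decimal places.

Arc 1: start y=3.540, vy=21.210 → t=4.489, apex=26.492, x_land=62.135, impact vy=-22.787
  bounce: vy ← 0.47·22.787 = 10.710
Arc 2: start y=0.000, vy=10.710 → t=2.186, apex=5.852, x_land=92.385, impact vy=-10.710
  bounce: vy ← 0.47·10.710 = 5.034
Arc 3: start y=0.000, vy=5.034 → t=1.027, apex=1.293, x_land=106.602, impact vy=-5.034
  bounce: vy ← 0.47·5.034 = 2.366

1 4.489 26.492 62.135
2 2.186 5.852 92.385
3 1.027 1.293 106.602
final: 106.602 2.366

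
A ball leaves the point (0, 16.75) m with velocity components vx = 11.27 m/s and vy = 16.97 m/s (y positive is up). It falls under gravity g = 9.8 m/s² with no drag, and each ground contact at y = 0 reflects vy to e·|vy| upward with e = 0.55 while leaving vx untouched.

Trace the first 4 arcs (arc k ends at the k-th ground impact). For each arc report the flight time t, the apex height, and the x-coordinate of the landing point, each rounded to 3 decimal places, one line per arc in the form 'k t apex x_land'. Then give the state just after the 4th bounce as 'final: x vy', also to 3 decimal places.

Arc 1: start y=16.750, vy=16.970 → t=4.265, apex=31.443, x_land=48.064, impact vy=-24.825
  bounce: vy ← 0.55·24.825 = 13.654
Arc 2: start y=0.000, vy=13.654 → t=2.786, apex=9.511, x_land=79.468, impact vy=-13.654
  bounce: vy ← 0.55·13.654 = 7.510
Arc 3: start y=0.000, vy=7.510 → t=1.533, apex=2.877, x_land=96.740, impact vy=-7.510
  bounce: vy ← 0.55·7.510 = 4.130
Arc 4: start y=0.000, vy=4.130 → t=0.843, apex=0.870, x_land=106.239, impact vy=-4.130
  bounce: vy ← 0.55·4.130 = 2.272

1 4.265 31.443 48.064
2 2.786 9.511 79.468
3 1.533 2.877 96.740
4 0.843 0.870 106.239
final: 106.239 2.272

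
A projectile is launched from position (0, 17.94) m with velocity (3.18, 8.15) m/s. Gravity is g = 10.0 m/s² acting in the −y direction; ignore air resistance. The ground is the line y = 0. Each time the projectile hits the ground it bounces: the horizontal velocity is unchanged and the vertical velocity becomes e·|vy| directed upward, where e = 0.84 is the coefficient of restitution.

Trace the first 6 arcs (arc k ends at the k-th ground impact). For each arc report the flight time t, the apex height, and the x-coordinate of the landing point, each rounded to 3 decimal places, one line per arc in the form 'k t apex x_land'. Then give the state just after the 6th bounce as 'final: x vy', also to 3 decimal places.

1 2.877 21.261 9.149
2 3.464 15.002 20.166
3 2.910 10.585 29.420
4 2.444 7.469 37.193
5 2.053 5.270 43.722
6 1.725 3.719 49.207
final: 49.207 7.244

Arc 1: start y=17.940, vy=8.150 → t=2.877, apex=21.261, x_land=9.149, impact vy=-20.621
  bounce: vy ← 0.84·20.621 = 17.322
Arc 2: start y=0.000, vy=17.322 → t=3.464, apex=15.002, x_land=20.166, impact vy=-17.322
  bounce: vy ← 0.84·17.322 = 14.550
Arc 3: start y=0.000, vy=14.550 → t=2.910, apex=10.585, x_land=29.420, impact vy=-14.550
  bounce: vy ← 0.84·14.550 = 12.222
Arc 4: start y=0.000, vy=12.222 → t=2.444, apex=7.469, x_land=37.193, impact vy=-12.222
  bounce: vy ← 0.84·12.222 = 10.267
Arc 5: start y=0.000, vy=10.267 → t=2.053, apex=5.270, x_land=43.722, impact vy=-10.267
  bounce: vy ← 0.84·10.267 = 8.624
Arc 6: start y=0.000, vy=8.624 → t=1.725, apex=3.719, x_land=49.207, impact vy=-8.624
  bounce: vy ← 0.84·8.624 = 7.244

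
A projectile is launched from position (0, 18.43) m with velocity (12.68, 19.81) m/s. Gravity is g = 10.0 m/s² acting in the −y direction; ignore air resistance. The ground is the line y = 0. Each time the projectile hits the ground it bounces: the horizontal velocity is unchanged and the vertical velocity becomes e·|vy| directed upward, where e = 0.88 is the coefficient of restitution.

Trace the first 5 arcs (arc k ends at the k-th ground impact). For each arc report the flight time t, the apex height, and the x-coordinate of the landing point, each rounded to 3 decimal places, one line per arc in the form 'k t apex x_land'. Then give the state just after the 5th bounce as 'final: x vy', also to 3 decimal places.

Arc 1: start y=18.430, vy=19.810 → t=4.740, apex=38.052, x_land=60.099, impact vy=-27.587
  bounce: vy ← 0.88·27.587 = 24.276
Arc 2: start y=0.000, vy=24.276 → t=4.855, apex=29.467, x_land=121.664, impact vy=-24.276
  bounce: vy ← 0.88·24.276 = 21.363
Arc 3: start y=0.000, vy=21.363 → t=4.273, apex=22.819, x_land=175.842, impact vy=-21.363
  bounce: vy ← 0.88·21.363 = 18.800
Arc 4: start y=0.000, vy=18.800 → t=3.760, apex=17.671, x_land=223.518, impact vy=-18.800
  bounce: vy ← 0.88·18.800 = 16.544
Arc 5: start y=0.000, vy=16.544 → t=3.309, apex=13.685, x_land=265.473, impact vy=-16.544
  bounce: vy ← 0.88·16.544 = 14.558

1 4.740 38.052 60.099
2 4.855 29.467 121.664
3 4.273 22.819 175.842
4 3.760 17.671 223.518
5 3.309 13.685 265.473
final: 265.473 14.558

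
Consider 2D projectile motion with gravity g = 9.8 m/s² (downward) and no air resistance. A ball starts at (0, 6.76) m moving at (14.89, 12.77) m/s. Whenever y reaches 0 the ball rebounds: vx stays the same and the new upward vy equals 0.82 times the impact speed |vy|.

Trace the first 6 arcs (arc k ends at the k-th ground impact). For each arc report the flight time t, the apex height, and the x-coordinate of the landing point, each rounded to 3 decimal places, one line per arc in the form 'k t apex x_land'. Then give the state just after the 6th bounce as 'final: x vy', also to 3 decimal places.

1 3.057 15.080 45.524
2 2.877 10.140 88.363
3 2.359 6.818 123.492
4 1.935 4.584 152.297
5 1.586 3.083 175.917
6 1.301 2.073 195.285
final: 195.285 5.227

Arc 1: start y=6.760, vy=12.770 → t=3.057, apex=15.080, x_land=45.524, impact vy=-17.192
  bounce: vy ← 0.82·17.192 = 14.098
Arc 2: start y=0.000, vy=14.098 → t=2.877, apex=10.140, x_land=88.363, impact vy=-14.098
  bounce: vy ← 0.82·14.098 = 11.560
Arc 3: start y=0.000, vy=11.560 → t=2.359, apex=6.818, x_land=123.492, impact vy=-11.560
  bounce: vy ← 0.82·11.560 = 9.479
Arc 4: start y=0.000, vy=9.479 → t=1.935, apex=4.584, x_land=152.297, impact vy=-9.479
  bounce: vy ← 0.82·9.479 = 7.773
Arc 5: start y=0.000, vy=7.773 → t=1.586, apex=3.083, x_land=175.917, impact vy=-7.773
  bounce: vy ← 0.82·7.773 = 6.374
Arc 6: start y=0.000, vy=6.374 → t=1.301, apex=2.073, x_land=195.285, impact vy=-6.374
  bounce: vy ← 0.82·6.374 = 5.227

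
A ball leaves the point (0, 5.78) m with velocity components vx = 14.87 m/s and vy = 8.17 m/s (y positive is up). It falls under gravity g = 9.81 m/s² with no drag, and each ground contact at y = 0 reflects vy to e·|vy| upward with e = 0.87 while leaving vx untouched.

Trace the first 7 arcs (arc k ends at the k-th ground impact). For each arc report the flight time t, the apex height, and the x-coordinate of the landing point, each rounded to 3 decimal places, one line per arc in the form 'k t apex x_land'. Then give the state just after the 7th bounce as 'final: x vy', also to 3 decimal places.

1 2.201 9.182 32.729
2 2.381 6.950 68.130
3 2.071 5.260 98.929
4 1.802 3.982 125.723
5 1.568 3.014 149.035
6 1.364 2.281 169.316
7 1.187 1.727 186.960
final: 186.960 5.064

Arc 1: start y=5.780, vy=8.170 → t=2.201, apex=9.182, x_land=32.729, impact vy=-13.422
  bounce: vy ← 0.87·13.422 = 11.677
Arc 2: start y=0.000, vy=11.677 → t=2.381, apex=6.950, x_land=68.130, impact vy=-11.677
  bounce: vy ← 0.87·11.677 = 10.159
Arc 3: start y=0.000, vy=10.159 → t=2.071, apex=5.260, x_land=98.929, impact vy=-10.159
  bounce: vy ← 0.87·10.159 = 8.838
Arc 4: start y=0.000, vy=8.838 → t=1.802, apex=3.982, x_land=125.723, impact vy=-8.838
  bounce: vy ← 0.87·8.838 = 7.689
Arc 5: start y=0.000, vy=7.689 → t=1.568, apex=3.014, x_land=149.035, impact vy=-7.689
  bounce: vy ← 0.87·7.689 = 6.690
Arc 6: start y=0.000, vy=6.690 → t=1.364, apex=2.281, x_land=169.316, impact vy=-6.690
  bounce: vy ← 0.87·6.690 = 5.820
Arc 7: start y=0.000, vy=5.820 → t=1.187, apex=1.727, x_land=186.960, impact vy=-5.820
  bounce: vy ← 0.87·5.820 = 5.064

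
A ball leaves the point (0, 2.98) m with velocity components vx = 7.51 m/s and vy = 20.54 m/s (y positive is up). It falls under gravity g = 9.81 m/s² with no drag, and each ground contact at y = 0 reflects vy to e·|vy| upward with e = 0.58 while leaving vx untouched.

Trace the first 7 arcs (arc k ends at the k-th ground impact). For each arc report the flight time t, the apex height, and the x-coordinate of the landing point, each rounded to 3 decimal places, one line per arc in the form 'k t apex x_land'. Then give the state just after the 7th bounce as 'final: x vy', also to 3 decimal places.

Arc 1: start y=2.980, vy=20.540 → t=4.328, apex=24.483, x_land=32.503, impact vy=-21.917
  bounce: vy ← 0.58·21.917 = 12.712
Arc 2: start y=0.000, vy=12.712 → t=2.592, apex=8.236, x_land=51.966, impact vy=-12.712
  bounce: vy ← 0.58·12.712 = 7.373
Arc 3: start y=0.000, vy=7.373 → t=1.503, apex=2.771, x_land=63.255, impact vy=-7.373
  bounce: vy ← 0.58·7.373 = 4.276
Arc 4: start y=0.000, vy=4.276 → t=0.872, apex=0.932, x_land=69.802, impact vy=-4.276
  bounce: vy ← 0.58·4.276 = 2.480
Arc 5: start y=0.000, vy=2.480 → t=0.506, apex=0.314, x_land=73.599, impact vy=-2.480
  bounce: vy ← 0.58·2.480 = 1.439
Arc 6: start y=0.000, vy=1.439 → t=0.293, apex=0.105, x_land=75.802, impact vy=-1.439
  bounce: vy ← 0.58·1.439 = 0.834
Arc 7: start y=0.000, vy=0.834 → t=0.170, apex=0.035, x_land=77.079, impact vy=-0.834
  bounce: vy ← 0.58·0.834 = 0.484

1 4.328 24.483 32.503
2 2.592 8.236 51.966
3 1.503 2.771 63.255
4 0.872 0.932 69.802
5 0.506 0.314 73.599
6 0.293 0.105 75.802
7 0.170 0.035 77.079
final: 77.079 0.484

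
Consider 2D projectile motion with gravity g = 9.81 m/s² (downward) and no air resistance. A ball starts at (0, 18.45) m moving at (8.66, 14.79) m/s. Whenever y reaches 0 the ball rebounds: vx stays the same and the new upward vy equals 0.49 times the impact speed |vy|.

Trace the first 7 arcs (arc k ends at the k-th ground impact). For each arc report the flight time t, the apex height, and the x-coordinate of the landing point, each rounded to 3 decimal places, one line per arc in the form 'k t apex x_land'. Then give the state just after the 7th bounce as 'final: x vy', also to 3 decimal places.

1 3.964 29.599 34.330
2 2.407 7.107 55.178
3 1.180 1.706 65.393
4 0.578 0.410 70.399
5 0.283 0.098 72.851
6 0.139 0.024 74.053
7 0.068 0.006 74.642
final: 74.642 0.163

Arc 1: start y=18.450, vy=14.790 → t=3.964, apex=29.599, x_land=34.330, impact vy=-24.098
  bounce: vy ← 0.49·24.098 = 11.808
Arc 2: start y=0.000, vy=11.808 → t=2.407, apex=7.107, x_land=55.178, impact vy=-11.808
  bounce: vy ← 0.49·11.808 = 5.786
Arc 3: start y=0.000, vy=5.786 → t=1.180, apex=1.706, x_land=65.393, impact vy=-5.786
  bounce: vy ← 0.49·5.786 = 2.835
Arc 4: start y=0.000, vy=2.835 → t=0.578, apex=0.410, x_land=70.399, impact vy=-2.835
  bounce: vy ← 0.49·2.835 = 1.389
Arc 5: start y=0.000, vy=1.389 → t=0.283, apex=0.098, x_land=72.851, impact vy=-1.389
  bounce: vy ← 0.49·1.389 = 0.681
Arc 6: start y=0.000, vy=0.681 → t=0.139, apex=0.024, x_land=74.053, impact vy=-0.681
  bounce: vy ← 0.49·0.681 = 0.334
Arc 7: start y=0.000, vy=0.334 → t=0.068, apex=0.006, x_land=74.642, impact vy=-0.334
  bounce: vy ← 0.49·0.334 = 0.163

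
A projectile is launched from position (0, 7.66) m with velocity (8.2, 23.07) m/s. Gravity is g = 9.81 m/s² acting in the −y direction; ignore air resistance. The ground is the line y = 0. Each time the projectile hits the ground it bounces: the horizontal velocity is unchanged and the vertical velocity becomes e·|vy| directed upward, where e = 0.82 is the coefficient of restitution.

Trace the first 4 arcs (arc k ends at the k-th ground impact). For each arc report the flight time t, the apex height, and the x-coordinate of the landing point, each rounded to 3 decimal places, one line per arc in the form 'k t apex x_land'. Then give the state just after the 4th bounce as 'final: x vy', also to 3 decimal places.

Arc 1: start y=7.660, vy=23.070 → t=5.015, apex=34.787, x_land=41.121, impact vy=-26.125
  bounce: vy ← 0.82·26.125 = 21.422
Arc 2: start y=0.000, vy=21.422 → t=4.367, apex=23.391, x_land=76.934, impact vy=-21.422
  bounce: vy ← 0.82·21.422 = 17.566
Arc 3: start y=0.000, vy=17.566 → t=3.581, apex=15.728, x_land=106.301, impact vy=-17.566
  bounce: vy ← 0.82·17.566 = 14.404
Arc 4: start y=0.000, vy=14.404 → t=2.937, apex=10.575, x_land=130.382, impact vy=-14.404
  bounce: vy ← 0.82·14.404 = 11.812

1 5.015 34.787 41.121
2 4.367 23.391 76.934
3 3.581 15.728 106.301
4 2.937 10.575 130.382
final: 130.382 11.812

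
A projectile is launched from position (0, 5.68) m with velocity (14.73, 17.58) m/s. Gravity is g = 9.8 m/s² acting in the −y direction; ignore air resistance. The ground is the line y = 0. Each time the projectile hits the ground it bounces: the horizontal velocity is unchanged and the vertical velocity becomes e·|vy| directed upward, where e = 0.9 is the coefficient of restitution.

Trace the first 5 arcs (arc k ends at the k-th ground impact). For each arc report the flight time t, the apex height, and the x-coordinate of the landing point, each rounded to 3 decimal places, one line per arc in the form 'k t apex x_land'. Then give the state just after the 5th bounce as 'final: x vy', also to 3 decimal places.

1 3.886 21.448 57.241
2 3.766 17.373 112.713
3 3.389 14.072 162.638
4 3.050 11.398 207.570
5 2.745 9.233 248.009
final: 248.009 12.107

Arc 1: start y=5.680, vy=17.580 → t=3.886, apex=21.448, x_land=57.241, impact vy=-20.503
  bounce: vy ← 0.9·20.503 = 18.453
Arc 2: start y=0.000, vy=18.453 → t=3.766, apex=17.373, x_land=112.713, impact vy=-18.453
  bounce: vy ← 0.9·18.453 = 16.608
Arc 3: start y=0.000, vy=16.608 → t=3.389, apex=14.072, x_land=162.638, impact vy=-16.608
  bounce: vy ← 0.9·16.608 = 14.947
Arc 4: start y=0.000, vy=14.947 → t=3.050, apex=11.398, x_land=207.570, impact vy=-14.947
  bounce: vy ← 0.9·14.947 = 13.452
Arc 5: start y=0.000, vy=13.452 → t=2.745, apex=9.233, x_land=248.009, impact vy=-13.452
  bounce: vy ← 0.9·13.452 = 12.107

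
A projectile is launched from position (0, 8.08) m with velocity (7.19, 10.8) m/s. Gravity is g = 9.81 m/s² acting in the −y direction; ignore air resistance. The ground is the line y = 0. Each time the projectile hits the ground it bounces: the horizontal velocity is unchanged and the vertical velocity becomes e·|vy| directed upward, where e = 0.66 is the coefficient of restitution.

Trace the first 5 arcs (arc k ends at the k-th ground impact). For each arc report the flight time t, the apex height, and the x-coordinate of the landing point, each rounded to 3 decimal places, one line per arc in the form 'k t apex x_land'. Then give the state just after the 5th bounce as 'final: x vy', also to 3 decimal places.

1 2.792 14.025 20.074
2 2.232 6.109 36.122
3 1.473 2.661 46.714
4 0.972 1.159 53.705
5 0.642 0.505 58.319
final: 58.319 2.077

Arc 1: start y=8.080, vy=10.800 → t=2.792, apex=14.025, x_land=20.074, impact vy=-16.588
  bounce: vy ← 0.66·16.588 = 10.948
Arc 2: start y=0.000, vy=10.948 → t=2.232, apex=6.109, x_land=36.122, impact vy=-10.948
  bounce: vy ← 0.66·10.948 = 7.226
Arc 3: start y=0.000, vy=7.226 → t=1.473, apex=2.661, x_land=46.714, impact vy=-7.226
  bounce: vy ← 0.66·7.226 = 4.769
Arc 4: start y=0.000, vy=4.769 → t=0.972, apex=1.159, x_land=53.705, impact vy=-4.769
  bounce: vy ← 0.66·4.769 = 3.148
Arc 5: start y=0.000, vy=3.148 → t=0.642, apex=0.505, x_land=58.319, impact vy=-3.148
  bounce: vy ← 0.66·3.148 = 2.077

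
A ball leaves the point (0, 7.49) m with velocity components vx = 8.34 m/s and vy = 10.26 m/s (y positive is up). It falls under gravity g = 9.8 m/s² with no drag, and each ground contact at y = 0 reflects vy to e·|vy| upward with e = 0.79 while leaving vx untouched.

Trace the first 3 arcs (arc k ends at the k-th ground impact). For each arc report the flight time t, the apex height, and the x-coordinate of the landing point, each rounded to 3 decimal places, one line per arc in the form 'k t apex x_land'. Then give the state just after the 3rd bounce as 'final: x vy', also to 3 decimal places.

1 2.667 12.861 22.243
2 2.560 8.026 43.591
3 2.022 5.009 60.456
final: 60.456 7.828

Arc 1: start y=7.490, vy=10.260 → t=2.667, apex=12.861, x_land=22.243, impact vy=-15.877
  bounce: vy ← 0.79·15.877 = 12.543
Arc 2: start y=0.000, vy=12.543 → t=2.560, apex=8.026, x_land=43.591, impact vy=-12.543
  bounce: vy ← 0.79·12.543 = 9.909
Arc 3: start y=0.000, vy=9.909 → t=2.022, apex=5.009, x_land=60.456, impact vy=-9.909
  bounce: vy ← 0.79·9.909 = 7.828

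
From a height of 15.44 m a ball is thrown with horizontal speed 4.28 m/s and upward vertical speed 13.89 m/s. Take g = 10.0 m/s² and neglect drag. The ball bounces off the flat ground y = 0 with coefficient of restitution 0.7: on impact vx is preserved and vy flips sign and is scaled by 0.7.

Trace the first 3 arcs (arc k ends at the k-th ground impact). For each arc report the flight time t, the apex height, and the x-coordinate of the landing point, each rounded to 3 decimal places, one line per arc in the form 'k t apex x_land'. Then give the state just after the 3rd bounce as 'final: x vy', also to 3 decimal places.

1 3.629 25.087 15.532
2 3.136 12.292 28.954
3 2.195 6.023 38.349
final: 38.349 7.683

Arc 1: start y=15.440, vy=13.890 → t=3.629, apex=25.087, x_land=15.532, impact vy=-22.399
  bounce: vy ← 0.7·22.399 = 15.680
Arc 2: start y=0.000, vy=15.680 → t=3.136, apex=12.292, x_land=28.954, impact vy=-15.680
  bounce: vy ← 0.7·15.680 = 10.976
Arc 3: start y=0.000, vy=10.976 → t=2.195, apex=6.023, x_land=38.349, impact vy=-10.976
  bounce: vy ← 0.7·10.976 = 7.683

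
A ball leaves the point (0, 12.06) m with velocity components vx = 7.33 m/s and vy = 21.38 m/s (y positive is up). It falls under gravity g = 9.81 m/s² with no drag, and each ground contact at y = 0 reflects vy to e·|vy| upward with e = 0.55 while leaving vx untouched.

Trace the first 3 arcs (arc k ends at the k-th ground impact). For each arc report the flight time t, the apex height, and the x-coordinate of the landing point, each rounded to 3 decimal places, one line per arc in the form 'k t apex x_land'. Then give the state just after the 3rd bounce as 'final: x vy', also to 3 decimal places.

1 4.864 35.358 35.655
2 2.953 10.696 57.303
3 1.624 3.235 69.210
final: 69.210 4.382

Arc 1: start y=12.060, vy=21.380 → t=4.864, apex=35.358, x_land=35.655, impact vy=-26.339
  bounce: vy ← 0.55·26.339 = 14.486
Arc 2: start y=0.000, vy=14.486 → t=2.953, apex=10.696, x_land=57.303, impact vy=-14.486
  bounce: vy ← 0.55·14.486 = 7.967
Arc 3: start y=0.000, vy=7.967 → t=1.624, apex=3.235, x_land=69.210, impact vy=-7.967
  bounce: vy ← 0.55·7.967 = 4.382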